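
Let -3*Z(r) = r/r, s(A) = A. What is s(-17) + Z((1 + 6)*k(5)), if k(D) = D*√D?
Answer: -52/3 ≈ -17.333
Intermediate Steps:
k(D) = D^(3/2)
Z(r) = -⅓ (Z(r) = -r/(3*r) = -⅓*1 = -⅓)
s(-17) + Z((1 + 6)*k(5)) = -17 - ⅓ = -52/3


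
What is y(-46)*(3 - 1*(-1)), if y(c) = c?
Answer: -184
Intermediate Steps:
y(-46)*(3 - 1*(-1)) = -46*(3 - 1*(-1)) = -46*(3 + 1) = -46*4 = -184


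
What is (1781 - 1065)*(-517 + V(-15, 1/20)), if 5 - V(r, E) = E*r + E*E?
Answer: -36605679/100 ≈ -3.6606e+5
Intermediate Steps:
V(r, E) = 5 - E² - E*r (V(r, E) = 5 - (E*r + E*E) = 5 - (E*r + E²) = 5 - (E² + E*r) = 5 + (-E² - E*r) = 5 - E² - E*r)
(1781 - 1065)*(-517 + V(-15, 1/20)) = (1781 - 1065)*(-517 + (5 - (1/20)² - 1*(-15)/20)) = 716*(-517 + (5 - (1/20)² - 1*1/20*(-15))) = 716*(-517 + (5 - 1*1/400 + ¾)) = 716*(-517 + (5 - 1/400 + ¾)) = 716*(-517 + 2299/400) = 716*(-204501/400) = -36605679/100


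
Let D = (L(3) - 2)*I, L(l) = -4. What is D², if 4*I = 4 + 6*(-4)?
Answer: 900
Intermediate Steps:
I = -5 (I = (4 + 6*(-4))/4 = (4 - 24)/4 = (¼)*(-20) = -5)
D = 30 (D = (-4 - 2)*(-5) = -6*(-5) = 30)
D² = 30² = 900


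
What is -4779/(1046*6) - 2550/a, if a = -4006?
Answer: -523479/4190276 ≈ -0.12493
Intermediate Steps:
-4779/(1046*6) - 2550/a = -4779/(1046*6) - 2550/(-4006) = -4779/6276 - 2550*(-1/4006) = -4779*1/6276 + 1275/2003 = -1593/2092 + 1275/2003 = -523479/4190276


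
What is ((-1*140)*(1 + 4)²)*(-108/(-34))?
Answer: -189000/17 ≈ -11118.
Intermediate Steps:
((-1*140)*(1 + 4)²)*(-108/(-34)) = (-140*5²)*(-108*(-1/34)) = -140*25*(54/17) = -3500*54/17 = -189000/17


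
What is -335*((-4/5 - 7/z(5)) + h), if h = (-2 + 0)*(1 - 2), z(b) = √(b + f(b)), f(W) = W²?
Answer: -402 + 469*√30/6 ≈ 26.136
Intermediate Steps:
z(b) = √(b + b²)
h = 2 (h = -2*(-1) = 2)
-335*((-4/5 - 7/z(5)) + h) = -335*((-4/5 - 7*√5/(5*√(1 + 5))) + 2) = -335*((-4*⅕ - 7*√30/30) + 2) = -335*((-⅘ - 7*√30/30) + 2) = -335*(6/5 - 7*√30/30) = -402 + 469*√30/6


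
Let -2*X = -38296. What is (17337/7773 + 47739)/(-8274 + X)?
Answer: 61848764/14087267 ≈ 4.3904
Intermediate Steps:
X = 19148 (X = -½*(-38296) = 19148)
(17337/7773 + 47739)/(-8274 + X) = (17337/7773 + 47739)/(-8274 + 19148) = (17337*(1/7773) + 47739)/10874 = (5779/2591 + 47739)*(1/10874) = (123697528/2591)*(1/10874) = 61848764/14087267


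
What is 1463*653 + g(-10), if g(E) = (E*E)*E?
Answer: 954339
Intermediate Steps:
g(E) = E³ (g(E) = E²*E = E³)
1463*653 + g(-10) = 1463*653 + (-10)³ = 955339 - 1000 = 954339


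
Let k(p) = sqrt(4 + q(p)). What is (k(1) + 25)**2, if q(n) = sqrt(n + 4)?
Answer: (25 + sqrt(4 + sqrt(5)))**2 ≈ 756.10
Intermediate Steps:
q(n) = sqrt(4 + n)
k(p) = sqrt(4 + sqrt(4 + p))
(k(1) + 25)**2 = (sqrt(4 + sqrt(4 + 1)) + 25)**2 = (sqrt(4 + sqrt(5)) + 25)**2 = (25 + sqrt(4 + sqrt(5)))**2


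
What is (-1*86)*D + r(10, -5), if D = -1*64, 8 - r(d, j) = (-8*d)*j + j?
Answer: 5117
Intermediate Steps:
r(d, j) = 8 - j + 8*d*j (r(d, j) = 8 - ((-8*d)*j + j) = 8 - (-8*d*j + j) = 8 - (j - 8*d*j) = 8 + (-j + 8*d*j) = 8 - j + 8*d*j)
D = -64
(-1*86)*D + r(10, -5) = -1*86*(-64) + (8 - 1*(-5) + 8*10*(-5)) = -86*(-64) + (8 + 5 - 400) = 5504 - 387 = 5117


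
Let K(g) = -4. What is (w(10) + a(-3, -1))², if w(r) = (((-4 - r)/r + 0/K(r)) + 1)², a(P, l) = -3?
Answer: 5041/625 ≈ 8.0656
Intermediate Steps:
w(r) = (1 + (-4 - r)/r)² (w(r) = (((-4 - r)/r + 0/(-4)) + 1)² = (((-4 - r)/r + 0*(-¼)) + 1)² = (((-4 - r)/r + 0) + 1)² = ((-4 - r)/r + 1)² = (1 + (-4 - r)/r)²)
(w(10) + a(-3, -1))² = (16/10² - 3)² = (16*(1/100) - 3)² = (4/25 - 3)² = (-71/25)² = 5041/625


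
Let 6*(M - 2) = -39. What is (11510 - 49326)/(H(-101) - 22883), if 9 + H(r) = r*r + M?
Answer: 75632/25391 ≈ 2.9787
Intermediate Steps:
M = -9/2 (M = 2 + (1/6)*(-39) = 2 - 13/2 = -9/2 ≈ -4.5000)
H(r) = -27/2 + r**2 (H(r) = -9 + (r*r - 9/2) = -9 + (r**2 - 9/2) = -9 + (-9/2 + r**2) = -27/2 + r**2)
(11510 - 49326)/(H(-101) - 22883) = (11510 - 49326)/((-27/2 + (-101)**2) - 22883) = -37816/((-27/2 + 10201) - 22883) = -37816/(20375/2 - 22883) = -37816/(-25391/2) = -37816*(-2/25391) = 75632/25391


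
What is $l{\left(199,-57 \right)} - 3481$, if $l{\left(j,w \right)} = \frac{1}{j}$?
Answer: $- \frac{692718}{199} \approx -3481.0$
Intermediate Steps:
$l{\left(199,-57 \right)} - 3481 = \frac{1}{199} - 3481 = - \frac{692718}{199}$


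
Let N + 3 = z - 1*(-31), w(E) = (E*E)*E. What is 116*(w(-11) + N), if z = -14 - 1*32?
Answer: -156484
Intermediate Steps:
w(E) = E³ (w(E) = E²*E = E³)
z = -46 (z = -14 - 32 = -46)
N = -18 (N = -3 + (-46 - 1*(-31)) = -3 + (-46 + 31) = -3 - 15 = -18)
116*(w(-11) + N) = 116*((-11)³ - 18) = 116*(-1331 - 18) = 116*(-1349) = -156484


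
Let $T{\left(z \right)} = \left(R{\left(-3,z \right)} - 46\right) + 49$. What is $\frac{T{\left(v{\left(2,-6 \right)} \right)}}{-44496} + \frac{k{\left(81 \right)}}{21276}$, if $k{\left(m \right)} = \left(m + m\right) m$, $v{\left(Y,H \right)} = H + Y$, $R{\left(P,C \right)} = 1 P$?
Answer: $\frac{243}{394} \approx 0.61675$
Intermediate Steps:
$R{\left(P,C \right)} = P$
$k{\left(m \right)} = 2 m^{2}$ ($k{\left(m \right)} = 2 m m = 2 m^{2}$)
$T{\left(z \right)} = 0$ ($T{\left(z \right)} = \left(-3 - 46\right) + 49 = -49 + 49 = 0$)
$\frac{T{\left(v{\left(2,-6 \right)} \right)}}{-44496} + \frac{k{\left(81 \right)}}{21276} = \frac{0}{-44496} + \frac{2 \cdot 81^{2}}{21276} = 0 \left(- \frac{1}{44496}\right) + 2 \cdot 6561 \cdot \frac{1}{21276} = 0 + 13122 \cdot \frac{1}{21276} = 0 + \frac{243}{394} = \frac{243}{394}$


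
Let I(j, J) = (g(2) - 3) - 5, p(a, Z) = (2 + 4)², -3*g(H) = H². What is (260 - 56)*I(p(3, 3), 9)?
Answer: -1904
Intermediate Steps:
g(H) = -H²/3
p(a, Z) = 36 (p(a, Z) = 6² = 36)
I(j, J) = -28/3 (I(j, J) = (-⅓*2² - 3) - 5 = (-⅓*4 - 3) - 5 = (-4/3 - 3) - 5 = -13/3 - 5 = -28/3)
(260 - 56)*I(p(3, 3), 9) = (260 - 56)*(-28/3) = 204*(-28/3) = -1904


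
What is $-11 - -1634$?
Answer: $1623$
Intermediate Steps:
$-11 - -1634 = -11 + 1634 = 1623$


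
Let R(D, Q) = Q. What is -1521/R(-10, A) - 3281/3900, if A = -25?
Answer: 46799/780 ≈ 59.999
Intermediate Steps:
-1521/R(-10, A) - 3281/3900 = -1521/(-25) - 3281/3900 = -1521*(-1/25) - 3281*1/3900 = 1521/25 - 3281/3900 = 46799/780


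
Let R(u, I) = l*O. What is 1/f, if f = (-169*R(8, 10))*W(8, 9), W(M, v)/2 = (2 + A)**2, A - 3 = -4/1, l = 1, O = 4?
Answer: -1/1352 ≈ -0.00073965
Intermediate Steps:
A = -1 (A = 3 - 4/1 = 3 - 4*1 = 3 - 4 = -1)
W(M, v) = 2 (W(M, v) = 2*(2 - 1)**2 = 2*1**2 = 2*1 = 2)
R(u, I) = 4 (R(u, I) = 1*4 = 4)
f = -1352 (f = -169*4*2 = -676*2 = -1352)
1/f = 1/(-1352) = -1/1352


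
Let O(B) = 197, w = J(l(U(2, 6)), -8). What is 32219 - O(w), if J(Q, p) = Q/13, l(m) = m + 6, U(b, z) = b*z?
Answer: 32022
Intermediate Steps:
l(m) = 6 + m
J(Q, p) = Q/13 (J(Q, p) = Q*(1/13) = Q/13)
w = 18/13 (w = (6 + 2*6)/13 = (6 + 12)/13 = (1/13)*18 = 18/13 ≈ 1.3846)
32219 - O(w) = 32219 - 1*197 = 32219 - 197 = 32022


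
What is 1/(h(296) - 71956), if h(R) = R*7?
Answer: -1/69884 ≈ -1.4309e-5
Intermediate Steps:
h(R) = 7*R
1/(h(296) - 71956) = 1/(7*296 - 71956) = 1/(2072 - 71956) = 1/(-69884) = -1/69884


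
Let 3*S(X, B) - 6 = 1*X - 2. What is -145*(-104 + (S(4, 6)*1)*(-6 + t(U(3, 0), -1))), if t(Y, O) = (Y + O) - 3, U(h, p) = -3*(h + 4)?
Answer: 81200/3 ≈ 27067.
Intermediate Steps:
U(h, p) = -12 - 3*h (U(h, p) = -3*(4 + h) = -12 - 3*h)
S(X, B) = 4/3 + X/3 (S(X, B) = 2 + (1*X - 2)/3 = 2 + (X - 2)/3 = 2 + (-2 + X)/3 = 2 + (-⅔ + X/3) = 4/3 + X/3)
t(Y, O) = -3 + O + Y (t(Y, O) = (O + Y) - 3 = -3 + O + Y)
-145*(-104 + (S(4, 6)*1)*(-6 + t(U(3, 0), -1))) = -145*(-104 + ((4/3 + (⅓)*4)*1)*(-6 + (-3 - 1 + (-12 - 3*3)))) = -145*(-104 + ((4/3 + 4/3)*1)*(-6 + (-3 - 1 + (-12 - 9)))) = -145*(-104 + ((8/3)*1)*(-6 + (-3 - 1 - 21))) = -145*(-104 + 8*(-6 - 25)/3) = -145*(-104 + (8/3)*(-31)) = -145*(-104 - 248/3) = -145*(-560/3) = 81200/3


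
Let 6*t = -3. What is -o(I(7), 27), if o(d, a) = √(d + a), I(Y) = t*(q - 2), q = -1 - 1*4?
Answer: -√122/2 ≈ -5.5227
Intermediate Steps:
t = -½ (t = (⅙)*(-3) = -½ ≈ -0.50000)
q = -5 (q = -1 - 4 = -5)
I(Y) = 7/2 (I(Y) = -(-5 - 2)/2 = -½*(-7) = 7/2)
o(d, a) = √(a + d)
-o(I(7), 27) = -√(27 + 7/2) = -√(61/2) = -√122/2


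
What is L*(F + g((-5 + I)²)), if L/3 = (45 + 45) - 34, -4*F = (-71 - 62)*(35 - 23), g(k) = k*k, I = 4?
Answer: 67200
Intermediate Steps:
g(k) = k²
F = 399 (F = -(-71 - 62)*(35 - 23)/4 = -(-133)*12/4 = -¼*(-1596) = 399)
L = 168 (L = 3*((45 + 45) - 34) = 3*(90 - 34) = 3*56 = 168)
L*(F + g((-5 + I)²)) = 168*(399 + ((-5 + 4)²)²) = 168*(399 + ((-1)²)²) = 168*(399 + 1²) = 168*(399 + 1) = 168*400 = 67200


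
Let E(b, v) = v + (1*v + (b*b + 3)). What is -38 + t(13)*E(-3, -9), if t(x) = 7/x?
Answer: -536/13 ≈ -41.231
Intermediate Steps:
E(b, v) = 3 + b² + 2*v (E(b, v) = v + (v + (b² + 3)) = v + (v + (3 + b²)) = v + (3 + v + b²) = 3 + b² + 2*v)
-38 + t(13)*E(-3, -9) = -38 + (7/13)*(3 + (-3)² + 2*(-9)) = -38 + (7*(1/13))*(3 + 9 - 18) = -38 + (7/13)*(-6) = -38 - 42/13 = -536/13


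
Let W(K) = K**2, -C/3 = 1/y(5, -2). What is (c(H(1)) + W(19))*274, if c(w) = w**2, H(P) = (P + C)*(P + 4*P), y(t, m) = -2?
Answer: 283453/2 ≈ 1.4173e+5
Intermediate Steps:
C = 3/2 (C = -3/(-2) = -3*(-1/2) = 3/2 ≈ 1.5000)
H(P) = 5*P*(3/2 + P) (H(P) = (P + 3/2)*(P + 4*P) = (3/2 + P)*(5*P) = 5*P*(3/2 + P))
(c(H(1)) + W(19))*274 = (((5/2)*1*(3 + 2*1))**2 + 19**2)*274 = (((5/2)*1*(3 + 2))**2 + 361)*274 = (((5/2)*1*5)**2 + 361)*274 = ((25/2)**2 + 361)*274 = (625/4 + 361)*274 = (2069/4)*274 = 283453/2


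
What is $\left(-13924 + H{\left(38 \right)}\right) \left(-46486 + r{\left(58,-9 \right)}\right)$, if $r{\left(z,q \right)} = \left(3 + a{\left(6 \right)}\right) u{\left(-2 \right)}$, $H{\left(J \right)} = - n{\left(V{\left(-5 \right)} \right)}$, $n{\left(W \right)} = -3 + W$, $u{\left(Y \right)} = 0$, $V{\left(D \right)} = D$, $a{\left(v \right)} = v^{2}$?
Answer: $646899176$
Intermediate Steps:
$H{\left(J \right)} = 8$ ($H{\left(J \right)} = - (-3 - 5) = \left(-1\right) \left(-8\right) = 8$)
$r{\left(z,q \right)} = 0$ ($r{\left(z,q \right)} = \left(3 + 6^{2}\right) 0 = \left(3 + 36\right) 0 = 39 \cdot 0 = 0$)
$\left(-13924 + H{\left(38 \right)}\right) \left(-46486 + r{\left(58,-9 \right)}\right) = \left(-13924 + 8\right) \left(-46486 + 0\right) = \left(-13916\right) \left(-46486\right) = 646899176$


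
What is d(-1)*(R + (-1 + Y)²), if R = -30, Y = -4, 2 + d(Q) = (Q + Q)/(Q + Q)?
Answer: 5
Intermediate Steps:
d(Q) = -1 (d(Q) = -2 + (Q + Q)/(Q + Q) = -2 + (2*Q)/((2*Q)) = -2 + (2*Q)*(1/(2*Q)) = -2 + 1 = -1)
d(-1)*(R + (-1 + Y)²) = -(-30 + (-1 - 4)²) = -(-30 + (-5)²) = -(-30 + 25) = -1*(-5) = 5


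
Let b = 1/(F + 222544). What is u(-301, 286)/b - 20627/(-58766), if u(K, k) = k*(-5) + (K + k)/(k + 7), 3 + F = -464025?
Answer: 5946120385023431/17218438 ≈ 3.4533e+8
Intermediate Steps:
F = -464028 (F = -3 - 464025 = -464028)
b = -1/241484 (b = 1/(-464028 + 222544) = 1/(-241484) = -1/241484 ≈ -4.1411e-6)
u(K, k) = -5*k + (K + k)/(7 + k)
u(-301, 286)/b - 20627/(-58766) = ((-301 - 34*286 - 5*286²)/(7 + 286))/(-1/241484) - 20627/(-58766) = ((-301 - 9724 - 5*81796)/293)*(-241484) - 20627*(-1/58766) = ((-301 - 9724 - 408980)/293)*(-241484) + 20627/58766 = ((1/293)*(-419005))*(-241484) + 20627/58766 = -419005/293*(-241484) + 20627/58766 = 101183003420/293 + 20627/58766 = 5946120385023431/17218438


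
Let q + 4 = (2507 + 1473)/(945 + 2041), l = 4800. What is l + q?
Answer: 7162418/1493 ≈ 4797.3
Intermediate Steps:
q = -3982/1493 (q = -4 + (2507 + 1473)/(945 + 2041) = -4 + 3980/2986 = -4 + 3980*(1/2986) = -4 + 1990/1493 = -3982/1493 ≈ -2.6671)
l + q = 4800 - 3982/1493 = 7162418/1493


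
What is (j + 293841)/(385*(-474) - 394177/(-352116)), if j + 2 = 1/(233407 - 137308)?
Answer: -3314307585125064/2058352638619879 ≈ -1.6102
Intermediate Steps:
j = -192197/96099 (j = -2 + 1/(233407 - 137308) = -2 + 1/96099 = -192197/96099 ≈ -2.0000)
(j + 293841)/(385*(-474) - 394177/(-352116)) = (-192197/96099 + 293841)/(385*(-474) - 394177/(-352116)) = 28237634062/(96099*(-182490 - 394177*(-1/352116))) = 28237634062/(96099*(-182490 + 394177/352116)) = 28237634062/(96099*(-64257254663/352116)) = (28237634062/96099)*(-352116/64257254663) = -3314307585125064/2058352638619879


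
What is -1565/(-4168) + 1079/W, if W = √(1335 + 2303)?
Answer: 1565/4168 + 1079*√3638/3638 ≈ 18.265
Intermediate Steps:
W = √3638 ≈ 60.316
-1565/(-4168) + 1079/W = -1565/(-4168) + 1079/(√3638) = -1565*(-1/4168) + 1079*(√3638/3638) = 1565/4168 + 1079*√3638/3638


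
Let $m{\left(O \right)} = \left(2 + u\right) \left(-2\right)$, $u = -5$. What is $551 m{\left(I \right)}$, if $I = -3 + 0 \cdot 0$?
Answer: $3306$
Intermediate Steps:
$I = -3$ ($I = -3 + 0 = -3$)
$m{\left(O \right)} = 6$ ($m{\left(O \right)} = \left(2 - 5\right) \left(-2\right) = \left(-3\right) \left(-2\right) = 6$)
$551 m{\left(I \right)} = 551 \cdot 6 = 3306$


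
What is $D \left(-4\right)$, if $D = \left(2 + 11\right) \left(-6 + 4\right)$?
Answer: $104$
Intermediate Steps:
$D = -26$ ($D = 13 \left(-2\right) = -26$)
$D \left(-4\right) = \left(-26\right) \left(-4\right) = 104$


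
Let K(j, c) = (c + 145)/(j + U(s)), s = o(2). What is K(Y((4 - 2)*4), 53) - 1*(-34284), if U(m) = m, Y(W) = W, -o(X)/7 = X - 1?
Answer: 34482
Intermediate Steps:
o(X) = 7 - 7*X (o(X) = -7*(X - 1) = -7*(-1 + X) = 7 - 7*X)
s = -7 (s = 7 - 7*2 = 7 - 14 = -7)
K(j, c) = (145 + c)/(-7 + j) (K(j, c) = (c + 145)/(j - 7) = (145 + c)/(-7 + j))
K(Y((4 - 2)*4), 53) - 1*(-34284) = (145 + 53)/(-7 + (4 - 2)*4) - 1*(-34284) = 198/(-7 + 2*4) + 34284 = 198/(-7 + 8) + 34284 = 198/1 + 34284 = 1*198 + 34284 = 198 + 34284 = 34482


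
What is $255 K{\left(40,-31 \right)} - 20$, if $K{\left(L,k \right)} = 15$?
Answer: $3805$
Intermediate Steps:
$255 K{\left(40,-31 \right)} - 20 = 255 \cdot 15 - 20 = 3825 - 20 = 3805$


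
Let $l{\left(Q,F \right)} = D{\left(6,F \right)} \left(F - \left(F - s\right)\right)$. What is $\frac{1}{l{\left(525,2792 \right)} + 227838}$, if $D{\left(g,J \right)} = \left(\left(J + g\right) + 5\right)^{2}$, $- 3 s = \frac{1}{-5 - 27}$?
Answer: $\frac{96}{29729257} \approx 3.2291 \cdot 10^{-6}$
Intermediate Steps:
$s = \frac{1}{96}$ ($s = - \frac{1}{3 \left(-5 - 27\right)} = - \frac{1}{3 \left(-32\right)} = \left(- \frac{1}{3}\right) \left(- \frac{1}{32}\right) = \frac{1}{96} \approx 0.010417$)
$D{\left(g,J \right)} = \left(5 + J + g\right)^{2}$
$l{\left(Q,F \right)} = \frac{\left(11 + F\right)^{2}}{96}$ ($l{\left(Q,F \right)} = \left(5 + F + 6\right)^{2} \left(F - \left(- \frac{1}{96} + F\right)\right) = \left(11 + F\right)^{2} \cdot \frac{1}{96} = \frac{\left(11 + F\right)^{2}}{96}$)
$\frac{1}{l{\left(525,2792 \right)} + 227838} = \frac{1}{\frac{\left(11 + 2792\right)^{2}}{96} + 227838} = \frac{1}{\frac{2803^{2}}{96} + 227838} = \frac{1}{\frac{1}{96} \cdot 7856809 + 227838} = \frac{1}{\frac{7856809}{96} + 227838} = \frac{1}{\frac{29729257}{96}} = \frac{96}{29729257}$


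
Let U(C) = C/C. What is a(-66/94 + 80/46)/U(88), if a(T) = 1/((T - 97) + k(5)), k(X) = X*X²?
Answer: 1081/31389 ≈ 0.034439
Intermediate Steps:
U(C) = 1
k(X) = X³
a(T) = 1/(28 + T) (a(T) = 1/((T - 97) + 5³) = 1/((-97 + T) + 125) = 1/(28 + T))
a(-66/94 + 80/46)/U(88) = 1/((28 + (-66/94 + 80/46))*1) = 1/(28 + (-66*1/94 + 80*(1/46))) = 1/(28 + (-33/47 + 40/23)) = 1/(28 + 1121/1081) = 1/(31389/1081) = (1081/31389)*1 = 1081/31389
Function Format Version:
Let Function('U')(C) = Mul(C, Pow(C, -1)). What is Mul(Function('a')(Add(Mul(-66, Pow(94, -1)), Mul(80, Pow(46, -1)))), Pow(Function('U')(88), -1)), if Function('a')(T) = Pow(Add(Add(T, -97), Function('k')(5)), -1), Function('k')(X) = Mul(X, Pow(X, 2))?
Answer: Rational(1081, 31389) ≈ 0.034439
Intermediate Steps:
Function('U')(C) = 1
Function('k')(X) = Pow(X, 3)
Function('a')(T) = Pow(Add(28, T), -1) (Function('a')(T) = Pow(Add(Add(T, -97), Pow(5, 3)), -1) = Pow(Add(Add(-97, T), 125), -1) = Pow(Add(28, T), -1))
Mul(Function('a')(Add(Mul(-66, Pow(94, -1)), Mul(80, Pow(46, -1)))), Pow(Function('U')(88), -1)) = Mul(Pow(Add(28, Add(Mul(-66, Pow(94, -1)), Mul(80, Pow(46, -1)))), -1), Pow(1, -1)) = Mul(Pow(Add(28, Add(Mul(-66, Rational(1, 94)), Mul(80, Rational(1, 46)))), -1), 1) = Mul(Pow(Add(28, Add(Rational(-33, 47), Rational(40, 23))), -1), 1) = Mul(Pow(Add(28, Rational(1121, 1081)), -1), 1) = Mul(Pow(Rational(31389, 1081), -1), 1) = Mul(Rational(1081, 31389), 1) = Rational(1081, 31389)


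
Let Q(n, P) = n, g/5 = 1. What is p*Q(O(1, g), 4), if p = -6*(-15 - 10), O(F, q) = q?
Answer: 750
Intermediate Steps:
g = 5 (g = 5*1 = 5)
p = 150 (p = -6*(-25) = 150)
p*Q(O(1, g), 4) = 150*5 = 750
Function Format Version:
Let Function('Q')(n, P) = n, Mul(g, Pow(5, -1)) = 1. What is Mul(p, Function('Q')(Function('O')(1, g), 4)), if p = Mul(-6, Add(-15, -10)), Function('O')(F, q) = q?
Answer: 750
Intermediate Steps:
g = 5 (g = Mul(5, 1) = 5)
p = 150 (p = Mul(-6, -25) = 150)
Mul(p, Function('Q')(Function('O')(1, g), 4)) = Mul(150, 5) = 750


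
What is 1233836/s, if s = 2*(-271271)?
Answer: -616918/271271 ≈ -2.2742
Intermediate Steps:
s = -542542
1233836/s = 1233836/(-542542) = 1233836*(-1/542542) = -616918/271271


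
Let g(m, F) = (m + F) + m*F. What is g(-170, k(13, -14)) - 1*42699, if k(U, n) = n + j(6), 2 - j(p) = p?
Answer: -39827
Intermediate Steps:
j(p) = 2 - p
k(U, n) = -4 + n (k(U, n) = n + (2 - 1*6) = n + (2 - 6) = n - 4 = -4 + n)
g(m, F) = F + m + F*m (g(m, F) = (F + m) + F*m = F + m + F*m)
g(-170, k(13, -14)) - 1*42699 = ((-4 - 14) - 170 + (-4 - 14)*(-170)) - 1*42699 = (-18 - 170 - 18*(-170)) - 42699 = (-18 - 170 + 3060) - 42699 = 2872 - 42699 = -39827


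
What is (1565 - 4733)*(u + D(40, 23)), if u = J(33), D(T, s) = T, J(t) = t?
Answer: -231264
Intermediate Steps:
u = 33
(1565 - 4733)*(u + D(40, 23)) = (1565 - 4733)*(33 + 40) = -3168*73 = -231264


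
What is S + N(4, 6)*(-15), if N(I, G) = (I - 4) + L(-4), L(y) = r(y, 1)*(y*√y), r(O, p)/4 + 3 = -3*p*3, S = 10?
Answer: 10 - 5760*I ≈ 10.0 - 5760.0*I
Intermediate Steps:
r(O, p) = -12 - 36*p (r(O, p) = -12 + 4*(-3*p*3) = -12 + 4*(-9*p) = -12 - 36*p)
L(y) = -48*y^(3/2) (L(y) = (-12 - 36*1)*(y*√y) = (-12 - 36)*y^(3/2) = -48*y^(3/2))
N(I, G) = -4 + I + 384*I (N(I, G) = (I - 4) - (-384)*I = (-4 + I) - (-384)*I = (-4 + I) + 384*I = -4 + I + 384*I)
S + N(4, 6)*(-15) = 10 + (-4 + 4 + 384*I)*(-15) = 10 + (384*I)*(-15) = 10 - 5760*I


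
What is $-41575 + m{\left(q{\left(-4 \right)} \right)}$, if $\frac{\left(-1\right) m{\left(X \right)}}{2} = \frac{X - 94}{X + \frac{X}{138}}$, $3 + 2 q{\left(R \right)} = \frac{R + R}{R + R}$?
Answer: $- \frac{5805145}{139} \approx -41764.0$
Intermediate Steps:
$q{\left(R \right)} = -1$ ($q{\left(R \right)} = - \frac{3}{2} + \frac{\left(R + R\right) \frac{1}{R + R}}{2} = - \frac{3}{2} + \frac{2 R \frac{1}{2 R}}{2} = - \frac{3}{2} + \frac{1}{2} \cdot 1 = - \frac{3}{2} + \frac{1}{2} = -1$)
$m{\left(X \right)} = - \frac{276 \left(-94 + X\right)}{139 X}$ ($m{\left(X \right)} = - 2 \frac{X - 94}{X + \frac{X}{138}} = - 2 \frac{-94 + X}{X + X \frac{1}{138}} = - 2 \frac{-94 + X}{X + \frac{X}{138}} = - 2 \frac{-94 + X}{\frac{139}{138} X} = - 2 \left(-94 + X\right) \frac{138}{139 X} = - 2 \frac{138 \left(-94 + X\right)}{139 X} = - \frac{276 \left(-94 + X\right)}{139 X}$)
$-41575 + m{\left(q{\left(-4 \right)} \right)} = -41575 + \frac{276 \left(94 - -1\right)}{139 \left(-1\right)} = -41575 + \frac{276}{139} \left(-1\right) \left(94 + 1\right) = -41575 + \frac{276}{139} \left(-1\right) 95 = -41575 - \frac{26220}{139} = - \frac{5805145}{139}$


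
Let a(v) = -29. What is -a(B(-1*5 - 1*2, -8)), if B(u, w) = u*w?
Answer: 29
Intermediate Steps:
-a(B(-1*5 - 1*2, -8)) = -1*(-29) = 29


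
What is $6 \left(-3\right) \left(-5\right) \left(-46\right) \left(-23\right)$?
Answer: $95220$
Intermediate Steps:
$6 \left(-3\right) \left(-5\right) \left(-46\right) \left(-23\right) = \left(-18\right) \left(-5\right) \left(-46\right) \left(-23\right) = 90 \left(-46\right) \left(-23\right) = \left(-4140\right) \left(-23\right) = 95220$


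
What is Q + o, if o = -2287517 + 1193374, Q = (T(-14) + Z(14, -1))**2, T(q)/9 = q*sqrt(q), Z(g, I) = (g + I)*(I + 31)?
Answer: -1164307 - 98280*I*sqrt(14) ≈ -1.1643e+6 - 3.6773e+5*I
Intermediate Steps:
Z(g, I) = (31 + I)*(I + g) (Z(g, I) = (I + g)*(31 + I) = (31 + I)*(I + g))
T(q) = 9*q**(3/2) (T(q) = 9*(q*sqrt(q)) = 9*q**(3/2))
Q = (390 - 126*I*sqrt(14))**2 (Q = (9*(-14)**(3/2) + ((-1)**2 + 31*(-1) + 31*14 - 1*14))**2 = (9*(-14*I*sqrt(14)) + (1 - 31 + 434 - 14))**2 = (-126*I*sqrt(14) + 390)**2 = (390 - 126*I*sqrt(14))**2 ≈ -70164.0 - 3.6773e+5*I)
o = -1094143
Q + o = (-70164 - 98280*I*sqrt(14)) - 1094143 = -1164307 - 98280*I*sqrt(14)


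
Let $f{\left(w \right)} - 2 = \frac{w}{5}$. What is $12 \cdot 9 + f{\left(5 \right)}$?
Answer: $111$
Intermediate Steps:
$f{\left(w \right)} = 2 + \frac{w}{5}$
$12 \cdot 9 + f{\left(5 \right)} = 12 \cdot 9 + \left(2 + \frac{1}{5} \cdot 5\right) = 108 + \left(2 + 1\right) = 108 + 3 = 111$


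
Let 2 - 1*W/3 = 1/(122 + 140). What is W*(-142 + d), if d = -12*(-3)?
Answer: -83157/131 ≈ -634.79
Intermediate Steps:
W = 1569/262 (W = 6 - 3/(122 + 140) = 6 - 3/262 = 1569/262 ≈ 5.9885)
d = 36
W*(-142 + d) = 1569*(-142 + 36)/262 = (1569/262)*(-106) = -83157/131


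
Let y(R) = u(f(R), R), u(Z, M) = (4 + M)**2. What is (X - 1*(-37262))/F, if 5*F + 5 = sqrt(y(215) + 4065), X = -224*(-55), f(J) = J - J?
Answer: 1239550/52001 + 247910*sqrt(52026)/52001 ≈ 1111.2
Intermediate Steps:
f(J) = 0
X = 12320
y(R) = (4 + R)**2
F = -1 + sqrt(52026)/5 (F = -1 + sqrt((4 + 215)**2 + 4065)/5 = -1 + sqrt(219**2 + 4065)/5 = -1 + sqrt(47961 + 4065)/5 = -1 + sqrt(52026)/5 ≈ 44.618)
(X - 1*(-37262))/F = (12320 - 1*(-37262))/(-1 + sqrt(52026)/5) = (12320 + 37262)/(-1 + sqrt(52026)/5) = 49582/(-1 + sqrt(52026)/5)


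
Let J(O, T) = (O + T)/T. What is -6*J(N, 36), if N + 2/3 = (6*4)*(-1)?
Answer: -17/9 ≈ -1.8889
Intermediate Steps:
N = -74/3 (N = -⅔ + (6*4)*(-1) = -⅔ + 24*(-1) = -⅔ - 24 = -74/3 ≈ -24.667)
J(O, T) = (O + T)/T
-6*J(N, 36) = -6*(-74/3 + 36)/36 = -34/(6*3) = -6*17/54 = -17/9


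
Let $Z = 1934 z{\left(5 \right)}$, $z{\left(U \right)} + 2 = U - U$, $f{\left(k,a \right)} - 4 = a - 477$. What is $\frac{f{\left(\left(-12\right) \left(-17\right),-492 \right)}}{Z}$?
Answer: $\frac{965}{3868} \approx 0.24948$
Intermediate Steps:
$f{\left(k,a \right)} = -473 + a$ ($f{\left(k,a \right)} = 4 + \left(a - 477\right) = 4 + \left(-477 + a\right) = -473 + a$)
$z{\left(U \right)} = -2$ ($z{\left(U \right)} = -2 + \left(U - U\right) = -2 + 0 = -2$)
$Z = -3868$ ($Z = 1934 \left(-2\right) = -3868$)
$\frac{f{\left(\left(-12\right) \left(-17\right),-492 \right)}}{Z} = \frac{-473 - 492}{-3868} = \left(-965\right) \left(- \frac{1}{3868}\right) = \frac{965}{3868}$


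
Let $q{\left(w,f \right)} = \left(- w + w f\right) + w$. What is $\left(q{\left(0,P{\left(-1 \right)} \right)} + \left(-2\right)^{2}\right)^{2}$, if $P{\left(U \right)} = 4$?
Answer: $16$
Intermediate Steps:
$q{\left(w,f \right)} = f w$ ($q{\left(w,f \right)} = \left(- w + f w\right) + w = f w$)
$\left(q{\left(0,P{\left(-1 \right)} \right)} + \left(-2\right)^{2}\right)^{2} = \left(4 \cdot 0 + \left(-2\right)^{2}\right)^{2} = \left(0 + 4\right)^{2} = 4^{2} = 16$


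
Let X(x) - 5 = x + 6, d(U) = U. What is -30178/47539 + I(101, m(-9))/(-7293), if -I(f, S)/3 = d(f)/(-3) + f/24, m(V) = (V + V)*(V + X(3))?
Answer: -1794315305/2773615416 ≈ -0.64692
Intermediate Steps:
X(x) = 11 + x (X(x) = 5 + (x + 6) = 5 + (6 + x) = 11 + x)
m(V) = 2*V*(14 + V) (m(V) = (V + V)*(V + (11 + 3)) = (2*V)*(V + 14) = (2*V)*(14 + V) = 2*V*(14 + V))
I(f, S) = 7*f/8 (I(f, S) = -3*(f/(-3) + f/24) = -3*(f*(-⅓) + f*(1/24)) = -3*(-f/3 + f/24) = -(-7)*f/8 = 7*f/8)
-30178/47539 + I(101, m(-9))/(-7293) = -30178/47539 + ((7/8)*101)/(-7293) = -30178*1/47539 + (707/8)*(-1/7293) = -30178/47539 - 707/58344 = -1794315305/2773615416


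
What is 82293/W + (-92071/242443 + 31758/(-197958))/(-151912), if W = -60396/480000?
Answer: -1999937521393215054761517/3057880240490314652 ≈ -6.5403e+5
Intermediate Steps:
W = -5033/40000 (W = -60396*1/480000 = -5033/40000 ≈ -0.12582)
82293/W + (-92071/242443 + 31758/(-197958))/(-151912) = 82293/(-5033/40000) + (-92071/242443 + 31758/(-197958))/(-151912) = 82293*(-40000/5033) + (-92071*1/242443 + 31758*(-1/197958))*(-1/151912) = -3291720000/5033 + (-92071/242443 - 5293/32993)*(-1/151912) = -3291720000/5033 - 4320949302/7998921899*(-1/151912) = -3291720000/5033 + 2160474651/607566111760444 = -1999937521393215054761517/3057880240490314652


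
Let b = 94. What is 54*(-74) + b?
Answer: -3902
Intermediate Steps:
54*(-74) + b = 54*(-74) + 94 = -3996 + 94 = -3902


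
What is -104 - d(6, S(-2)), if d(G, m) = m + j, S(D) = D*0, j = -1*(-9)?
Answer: -113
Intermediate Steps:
j = 9
S(D) = 0
d(G, m) = 9 + m (d(G, m) = m + 9 = 9 + m)
-104 - d(6, S(-2)) = -104 - (9 + 0) = -104 - 1*9 = -104 - 9 = -113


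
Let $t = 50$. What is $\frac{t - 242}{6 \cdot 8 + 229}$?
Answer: $- \frac{192}{277} \approx -0.69314$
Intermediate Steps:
$\frac{t - 242}{6 \cdot 8 + 229} = \frac{50 - 242}{6 \cdot 8 + 229} = - \frac{192}{48 + 229} = - \frac{192}{277}$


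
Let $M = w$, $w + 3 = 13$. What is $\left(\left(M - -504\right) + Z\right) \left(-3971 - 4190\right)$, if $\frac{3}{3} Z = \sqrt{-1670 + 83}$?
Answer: $-4194754 - 187703 i \sqrt{3} \approx -4.1948 \cdot 10^{6} - 3.2511 \cdot 10^{5} i$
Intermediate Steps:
$w = 10$ ($w = -3 + 13 = 10$)
$M = 10$
$Z = 23 i \sqrt{3}$ ($Z = \sqrt{-1670 + 83} = \sqrt{-1587} = 23 i \sqrt{3} \approx 39.837 i$)
$\left(\left(M - -504\right) + Z\right) \left(-3971 - 4190\right) = \left(\left(10 - -504\right) + 23 i \sqrt{3}\right) \left(-3971 - 4190\right) = \left(\left(10 + 504\right) + 23 i \sqrt{3}\right) \left(-8161\right) = \left(514 + 23 i \sqrt{3}\right) \left(-8161\right) = -4194754 - 187703 i \sqrt{3}$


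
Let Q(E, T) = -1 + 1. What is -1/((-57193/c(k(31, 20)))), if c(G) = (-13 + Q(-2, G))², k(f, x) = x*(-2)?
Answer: 169/57193 ≈ 0.0029549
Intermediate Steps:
Q(E, T) = 0
k(f, x) = -2*x
c(G) = 169 (c(G) = (-13 + 0)² = (-13)² = 169)
-1/((-57193/c(k(31, 20)))) = -1/((-57193/169)) = -1/((-57193*1/169)) = -1/(-57193/169) = -1*(-169/57193) = 169/57193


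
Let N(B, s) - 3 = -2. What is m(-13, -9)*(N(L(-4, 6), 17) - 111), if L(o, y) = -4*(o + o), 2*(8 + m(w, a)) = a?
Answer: 1375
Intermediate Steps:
m(w, a) = -8 + a/2
L(o, y) = -8*o
N(B, s) = 1 (N(B, s) = 3 - 2 = 1)
m(-13, -9)*(N(L(-4, 6), 17) - 111) = (-8 + (1/2)*(-9))*(1 - 111) = (-8 - 9/2)*(-110) = -25/2*(-110) = 1375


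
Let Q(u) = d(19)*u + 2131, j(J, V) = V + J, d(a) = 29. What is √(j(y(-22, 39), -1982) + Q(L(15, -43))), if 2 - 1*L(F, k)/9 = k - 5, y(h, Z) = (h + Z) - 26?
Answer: √13190 ≈ 114.85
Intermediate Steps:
y(h, Z) = -26 + Z + h (y(h, Z) = (Z + h) - 26 = -26 + Z + h)
j(J, V) = J + V
L(F, k) = 63 - 9*k (L(F, k) = 18 - 9*(k - 5) = 18 - 9*(-5 + k) = 18 + (45 - 9*k) = 63 - 9*k)
Q(u) = 2131 + 29*u (Q(u) = 29*u + 2131 = 2131 + 29*u)
√(j(y(-22, 39), -1982) + Q(L(15, -43))) = √(((-26 + 39 - 22) - 1982) + (2131 + 29*(63 - 9*(-43)))) = √((-9 - 1982) + (2131 + 29*(63 + 387))) = √(-1991 + (2131 + 29*450)) = √(-1991 + (2131 + 13050)) = √(-1991 + 15181) = √13190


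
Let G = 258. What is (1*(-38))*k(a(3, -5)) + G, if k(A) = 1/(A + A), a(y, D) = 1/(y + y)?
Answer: 144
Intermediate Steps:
a(y, D) = 1/(2*y)
k(A) = 1/(2*A)
(1*(-38))*k(a(3, -5)) + G = (1*(-38))*(1/(2*(((1/2)/3)))) + 258 = -19/((1/2)*(1/3)) + 258 = -19/1/6 + 258 = -19*6 + 258 = -38*3 + 258 = -114 + 258 = 144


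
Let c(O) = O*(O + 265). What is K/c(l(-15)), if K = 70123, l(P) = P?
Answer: -70123/3750 ≈ -18.699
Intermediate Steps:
c(O) = O*(265 + O)
K/c(l(-15)) = 70123/((-15*(265 - 15))) = 70123/((-15*250)) = 70123/(-3750) = 70123*(-1/3750) = -70123/3750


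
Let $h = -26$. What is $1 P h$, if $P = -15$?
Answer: $390$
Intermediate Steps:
$1 P h = 1 \left(-15\right) \left(-26\right) = \left(-15\right) \left(-26\right) = 390$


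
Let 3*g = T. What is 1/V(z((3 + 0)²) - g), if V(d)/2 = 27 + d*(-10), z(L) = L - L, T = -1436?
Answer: -3/28558 ≈ -0.00010505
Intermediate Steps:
z(L) = 0
g = -1436/3 (g = (⅓)*(-1436) = -1436/3 ≈ -478.67)
V(d) = 54 - 20*d (V(d) = 2*(27 + d*(-10)) = 2*(27 - 10*d) = 54 - 20*d)
1/V(z((3 + 0)²) - g) = 1/(54 - 20*(0 - 1*(-1436/3))) = 1/(54 - 20*(0 + 1436/3)) = 1/(54 - 20*1436/3) = 1/(54 - 28720/3) = 1/(-28558/3) = -3/28558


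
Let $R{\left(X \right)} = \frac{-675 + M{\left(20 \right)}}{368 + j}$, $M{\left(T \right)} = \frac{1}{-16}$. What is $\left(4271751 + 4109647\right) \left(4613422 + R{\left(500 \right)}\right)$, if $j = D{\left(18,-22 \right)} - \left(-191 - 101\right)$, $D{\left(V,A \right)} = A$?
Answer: $\frac{197355944652131525}{5104} \approx 3.8667 \cdot 10^{13}$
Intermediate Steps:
$M{\left(T \right)} = - \frac{1}{16}$
$j = 270$ ($j = -22 - \left(-191 - 101\right) = -22 - -292 = -22 + 292 = 270$)
$R{\left(X \right)} = - \frac{10801}{10208}$ ($R{\left(X \right)} = \frac{-675 - \frac{1}{16}}{368 + 270} = - \frac{10801}{16 \cdot 638} = \left(- \frac{10801}{16}\right) \frac{1}{638} = - \frac{10801}{10208}$)
$\left(4271751 + 4109647\right) \left(4613422 + R{\left(500 \right)}\right) = \left(4271751 + 4109647\right) \left(4613422 - \frac{10801}{10208}\right) = 8381398 \cdot \frac{47093800975}{10208} = \frac{197355944652131525}{5104}$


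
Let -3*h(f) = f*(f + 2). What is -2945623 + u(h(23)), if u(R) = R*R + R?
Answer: -26181707/9 ≈ -2.9091e+6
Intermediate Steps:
h(f) = -f*(2 + f)/3 (h(f) = -f*(f + 2)/3 = -f*(2 + f)/3)
u(R) = R + R**2 (u(R) = R**2 + R = R + R**2)
-2945623 + u(h(23)) = -2945623 + (-1/3*23*(2 + 23))*(1 - 1/3*23*(2 + 23)) = -2945623 + (-1/3*23*25)*(1 - 1/3*23*25) = -2945623 - 575*(1 - 575/3)/3 = -2945623 - 575/3*(-572/3) = -2945623 + 328900/9 = -26181707/9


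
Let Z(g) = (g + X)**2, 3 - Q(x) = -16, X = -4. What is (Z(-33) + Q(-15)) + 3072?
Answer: 4460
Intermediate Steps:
Q(x) = 19 (Q(x) = 3 - 1*(-16) = 3 + 16 = 19)
Z(g) = (-4 + g)**2 (Z(g) = (g - 4)**2 = (-4 + g)**2)
(Z(-33) + Q(-15)) + 3072 = ((-4 - 33)**2 + 19) + 3072 = ((-37)**2 + 19) + 3072 = (1369 + 19) + 3072 = 1388 + 3072 = 4460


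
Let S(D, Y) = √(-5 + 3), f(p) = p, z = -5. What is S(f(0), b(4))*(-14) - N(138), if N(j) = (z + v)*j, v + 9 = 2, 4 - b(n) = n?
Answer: 1656 - 14*I*√2 ≈ 1656.0 - 19.799*I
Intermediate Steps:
b(n) = 4 - n
S(D, Y) = I*√2 (S(D, Y) = √(-2) = I*√2)
v = -7 (v = -9 + 2 = -7)
N(j) = -12*j (N(j) = (-5 - 7)*j = -12*j)
S(f(0), b(4))*(-14) - N(138) = (I*√2)*(-14) - (-12)*138 = -14*I*√2 - 1*(-1656) = -14*I*√2 + 1656 = 1656 - 14*I*√2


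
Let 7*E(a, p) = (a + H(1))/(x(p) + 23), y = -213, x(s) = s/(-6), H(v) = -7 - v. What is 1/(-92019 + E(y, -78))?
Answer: -252/23189009 ≈ -1.0867e-5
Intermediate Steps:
x(s) = -s/6 (x(s) = s*(-⅙) = -s/6)
E(a, p) = (-8 + a)/(7*(23 - p/6)) (E(a, p) = ((a + (-7 - 1*1))/(-p/6 + 23))/7 = ((a + (-7 - 1))/(23 - p/6))/7 = ((a - 8)/(23 - p/6))/7 = ((-8 + a)/(23 - p/6))/7 = (-8 + a)/(7*(23 - p/6)))
1/(-92019 + E(y, -78)) = 1/(-92019 + 6*(8 - 1*(-213))/(7*(-138 - 78))) = 1/(-92019 + (6/7)*(8 + 213)/(-216)) = 1/(-92019 + (6/7)*(-1/216)*221) = 1/(-92019 - 221/252) = 1/(-23189009/252) = -252/23189009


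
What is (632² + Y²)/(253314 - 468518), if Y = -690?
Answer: -218881/53801 ≈ -4.0683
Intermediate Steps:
(632² + Y²)/(253314 - 468518) = (632² + (-690)²)/(253314 - 468518) = (399424 + 476100)/(-215204) = 875524*(-1/215204) = -218881/53801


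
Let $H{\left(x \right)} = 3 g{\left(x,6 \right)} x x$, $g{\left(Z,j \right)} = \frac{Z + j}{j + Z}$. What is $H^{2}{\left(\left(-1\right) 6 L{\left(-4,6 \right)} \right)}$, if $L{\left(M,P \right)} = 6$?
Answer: $15116544$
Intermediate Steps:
$g{\left(Z,j \right)} = 1$ ($g{\left(Z,j \right)} = \frac{Z + j}{Z + j} = 1$)
$H{\left(x \right)} = 3 x^{2}$ ($H{\left(x \right)} = 3 \cdot 1 x x = 3 x x = 3 x^{2}$)
$H^{2}{\left(\left(-1\right) 6 L{\left(-4,6 \right)} \right)} = \left(3 \left(\left(-1\right) 6 \cdot 6\right)^{2}\right)^{2} = \left(3 \left(\left(-6\right) 6\right)^{2}\right)^{2} = \left(3 \left(-36\right)^{2}\right)^{2} = \left(3 \cdot 1296\right)^{2} = 3888^{2} = 15116544$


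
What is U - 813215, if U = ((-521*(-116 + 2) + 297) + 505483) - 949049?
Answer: -1197090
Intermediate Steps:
U = -383875 (U = ((-521*(-114) + 297) + 505483) - 949049 = ((59394 + 297) + 505483) - 949049 = (59691 + 505483) - 949049 = 565174 - 949049 = -383875)
U - 813215 = -383875 - 813215 = -1197090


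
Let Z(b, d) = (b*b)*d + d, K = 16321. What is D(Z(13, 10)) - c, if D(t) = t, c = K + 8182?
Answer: -22803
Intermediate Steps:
c = 24503 (c = 16321 + 8182 = 24503)
Z(b, d) = d + d*b² (Z(b, d) = b²*d + d = d*b² + d = d + d*b²)
D(Z(13, 10)) - c = 10*(1 + 13²) - 1*24503 = 10*(1 + 169) - 24503 = 10*170 - 24503 = 1700 - 24503 = -22803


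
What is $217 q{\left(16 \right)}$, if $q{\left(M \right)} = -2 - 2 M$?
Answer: $-7378$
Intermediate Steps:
$217 q{\left(16 \right)} = 217 \left(-2 - 32\right) = 217 \left(-34\right) = -7378$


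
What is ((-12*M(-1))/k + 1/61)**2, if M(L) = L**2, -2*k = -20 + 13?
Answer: 2122849/182329 ≈ 11.643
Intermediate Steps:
k = 7/2 (k = -(-20 + 13)/2 = -1/2*(-7) = 7/2 ≈ 3.5000)
((-12*M(-1))/k + 1/61)**2 = ((-12*(-1)**2)/(7/2) + 1/61)**2 = (-12*1*(2/7) + 1/61)**2 = (-12*2/7 + 1/61)**2 = (-24/7 + 1/61)**2 = (-1457/427)**2 = 2122849/182329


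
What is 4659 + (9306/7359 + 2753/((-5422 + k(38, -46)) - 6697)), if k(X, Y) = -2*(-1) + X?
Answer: 12552353962/2693617 ≈ 4660.0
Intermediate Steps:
k(X, Y) = 2 + X
4659 + (9306/7359 + 2753/((-5422 + k(38, -46)) - 6697)) = 4659 + (9306/7359 + 2753/((-5422 + (2 + 38)) - 6697)) = 4659 + (9306*(1/7359) + 2753/((-5422 + 40) - 6697)) = 4659 + (282/223 + 2753/(-5382 - 6697)) = 4659 + (282/223 + 2753/(-12079)) = 4659 + (282/223 + 2753*(-1/12079)) = 4659 + (282/223 - 2753/12079) = 4659 + 2792359/2693617 = 12552353962/2693617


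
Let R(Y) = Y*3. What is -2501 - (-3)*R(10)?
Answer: -2411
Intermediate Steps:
R(Y) = 3*Y
-2501 - (-3)*R(10) = -2501 - (-3)*3*10 = -2501 - (-3)*30 = -2501 - 1*(-90) = -2501 + 90 = -2411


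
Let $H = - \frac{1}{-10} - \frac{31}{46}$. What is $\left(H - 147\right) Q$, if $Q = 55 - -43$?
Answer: $- \frac{1663158}{115} \approx -14462.0$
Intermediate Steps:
$Q = 98$ ($Q = 55 + 43 = 98$)
$H = - \frac{66}{115}$ ($H = \left(-1\right) \left(- \frac{1}{10}\right) - \frac{31}{46} = \frac{1}{10} - \frac{31}{46} = - \frac{66}{115} \approx -0.57391$)
$\left(H - 147\right) Q = \left(- \frac{66}{115} - 147\right) 98 = \left(- \frac{16971}{115}\right) 98 = - \frac{1663158}{115}$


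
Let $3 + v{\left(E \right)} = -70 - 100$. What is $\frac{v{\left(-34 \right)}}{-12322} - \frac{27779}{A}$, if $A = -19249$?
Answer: $\frac{345622915}{237186178} \approx 1.4572$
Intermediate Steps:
$v{\left(E \right)} = -173$ ($v{\left(E \right)} = -3 - 170 = -173$)
$\frac{v{\left(-34 \right)}}{-12322} - \frac{27779}{A} = - \frac{173}{-12322} - \frac{27779}{-19249} = \left(-173\right) \left(- \frac{1}{12322}\right) - - \frac{27779}{19249} = \frac{173}{12322} + \frac{27779}{19249} = \frac{345622915}{237186178}$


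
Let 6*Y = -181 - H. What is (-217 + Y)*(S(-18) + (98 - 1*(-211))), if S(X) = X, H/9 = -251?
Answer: 37636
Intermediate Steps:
H = -2259 (H = 9*(-251) = -2259)
Y = 1039/3 (Y = (-181 - 1*(-2259))/6 = (-181 + 2259)/6 = (1/6)*2078 = 1039/3 ≈ 346.33)
(-217 + Y)*(S(-18) + (98 - 1*(-211))) = (-217 + 1039/3)*(-18 + (98 - 1*(-211))) = 388*(-18 + (98 + 211))/3 = 388*(-18 + 309)/3 = (388/3)*291 = 37636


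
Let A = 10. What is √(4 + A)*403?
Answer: 403*√14 ≈ 1507.9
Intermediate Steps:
√(4 + A)*403 = √(4 + 10)*403 = √14*403 = 403*√14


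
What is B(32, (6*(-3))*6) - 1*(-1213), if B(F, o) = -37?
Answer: 1176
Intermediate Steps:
B(32, (6*(-3))*6) - 1*(-1213) = -37 - 1*(-1213) = -37 + 1213 = 1176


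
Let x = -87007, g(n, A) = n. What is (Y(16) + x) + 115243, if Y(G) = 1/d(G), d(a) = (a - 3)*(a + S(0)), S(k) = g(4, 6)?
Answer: 7341361/260 ≈ 28236.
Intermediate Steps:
S(k) = 4
d(a) = (-3 + a)*(4 + a) (d(a) = (a - 3)*(a + 4) = (-3 + a)*(4 + a))
Y(G) = 1/(-12 + G + G**2)
(Y(16) + x) + 115243 = (1/(-12 + 16 + 16**2) - 87007) + 115243 = (1/(-12 + 16 + 256) - 87007) + 115243 = (1/260 - 87007) + 115243 = -22621819/260 + 115243 = 7341361/260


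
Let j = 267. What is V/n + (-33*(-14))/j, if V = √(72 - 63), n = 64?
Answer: 10123/5696 ≈ 1.7772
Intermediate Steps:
V = 3 (V = √9 = 3)
V/n + (-33*(-14))/j = 3/64 - 33*(-14)/267 = 3*(1/64) + 462*(1/267) = 3/64 + 154/89 = 10123/5696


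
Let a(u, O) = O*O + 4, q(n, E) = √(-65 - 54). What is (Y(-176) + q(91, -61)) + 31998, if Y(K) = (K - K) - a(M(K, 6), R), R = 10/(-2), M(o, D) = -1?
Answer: 31969 + I*√119 ≈ 31969.0 + 10.909*I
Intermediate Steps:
R = -5 (R = 10*(-½) = -5)
q(n, E) = I*√119 (q(n, E) = √(-119) = I*√119)
a(u, O) = 4 + O² (a(u, O) = O² + 4 = 4 + O²)
Y(K) = -29 (Y(K) = (K - K) - (4 + (-5)²) = 0 - (4 + 25) = 0 - 1*29 = 0 - 29 = -29)
(Y(-176) + q(91, -61)) + 31998 = (-29 + I*√119) + 31998 = 31969 + I*√119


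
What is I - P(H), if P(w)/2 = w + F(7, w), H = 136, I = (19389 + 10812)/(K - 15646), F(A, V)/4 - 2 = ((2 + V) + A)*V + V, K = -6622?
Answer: -3543670649/22268 ≈ -1.5914e+5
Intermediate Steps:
F(A, V) = 8 + 4*V + 4*V*(2 + A + V) (F(A, V) = 8 + 4*(((2 + V) + A)*V + V) = 8 + 4*((2 + A + V)*V + V) = 8 + 4*(V*(2 + A + V) + V) = 8 + 4*(V + V*(2 + A + V)) = 8 + (4*V + 4*V*(2 + A + V)) = 8 + 4*V + 4*V*(2 + A + V))
I = -30201/22268 (I = (19389 + 10812)/(-6622 - 15646) = 30201/(-22268) = 30201*(-1/22268) = -30201/22268 ≈ -1.3563)
P(w) = 16 + 8*w² + 82*w (P(w) = 2*(w + (8 + 4*w² + 12*w + 4*7*w)) = 2*(w + (8 + 4*w² + 12*w + 28*w)) = 2*(w + (8 + 4*w² + 40*w)) = 2*(8 + 4*w² + 41*w) = 16 + 8*w² + 82*w)
I - P(H) = -30201/22268 - (16 + 8*136² + 82*136) = -30201/22268 - (16 + 8*18496 + 11152) = -30201/22268 - (16 + 147968 + 11152) = -30201/22268 - 1*159136 = -30201/22268 - 159136 = -3543670649/22268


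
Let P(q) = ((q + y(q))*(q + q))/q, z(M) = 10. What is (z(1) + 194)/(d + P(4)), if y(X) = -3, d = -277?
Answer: -204/275 ≈ -0.74182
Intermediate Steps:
P(q) = -6 + 2*q (P(q) = ((q - 3)*(q + q))/q = ((-3 + q)*(2*q))/q = (2*q*(-3 + q))/q = -6 + 2*q)
(z(1) + 194)/(d + P(4)) = (10 + 194)/(-277 + (-6 + 2*4)) = 204/(-277 + (-6 + 8)) = 204/(-277 + 2) = 204/(-275) = 204*(-1/275) = -204/275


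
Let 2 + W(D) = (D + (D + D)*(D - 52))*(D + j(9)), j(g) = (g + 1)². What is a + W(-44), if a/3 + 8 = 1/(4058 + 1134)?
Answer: 2443344819/5192 ≈ 4.7060e+5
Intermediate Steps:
j(g) = (1 + g)²
a = -124605/5192 (a = -24 + 3/(4058 + 1134) = -24 + 3/5192 = -124605/5192 ≈ -23.999)
W(D) = -2 + (100 + D)*(D + 2*D*(-52 + D)) (W(D) = -2 + (D + (D + D)*(D - 52))*(D + (1 + 9)²) = -2 + (D + (2*D)*(-52 + D))*(D + 10²) = -2 + (D + 2*D*(-52 + D))*(D + 100) = -2 + (D + 2*D*(-52 + D))*(100 + D) = -2 + (100 + D)*(D + 2*D*(-52 + D)))
a + W(-44) = -124605/5192 + (-2 - 10300*(-44) + 2*(-44)³ + 97*(-44)²) = -124605/5192 + (-2 + 453200 + 2*(-85184) + 97*1936) = -124605/5192 + (-2 + 453200 - 170368 + 187792) = -124605/5192 + 470622 = 2443344819/5192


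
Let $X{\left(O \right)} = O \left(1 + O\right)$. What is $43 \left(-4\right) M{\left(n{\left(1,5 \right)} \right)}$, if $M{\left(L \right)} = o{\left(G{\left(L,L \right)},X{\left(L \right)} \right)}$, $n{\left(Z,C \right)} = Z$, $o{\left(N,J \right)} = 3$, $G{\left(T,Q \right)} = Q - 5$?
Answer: $-516$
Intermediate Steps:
$G{\left(T,Q \right)} = -5 + Q$ ($G{\left(T,Q \right)} = Q - 5 = -5 + Q$)
$M{\left(L \right)} = 3$
$43 \left(-4\right) M{\left(n{\left(1,5 \right)} \right)} = 43 \left(-4\right) 3 = \left(-172\right) 3 = -516$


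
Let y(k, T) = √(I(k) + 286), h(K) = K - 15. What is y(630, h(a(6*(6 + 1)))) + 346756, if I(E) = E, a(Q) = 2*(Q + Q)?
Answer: 346756 + 2*√229 ≈ 3.4679e+5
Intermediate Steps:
a(Q) = 4*Q (a(Q) = 2*(2*Q) = 4*Q)
h(K) = -15 + K
y(k, T) = √(286 + k) (y(k, T) = √(k + 286) = √(286 + k))
y(630, h(a(6*(6 + 1)))) + 346756 = √(286 + 630) + 346756 = √916 + 346756 = 2*√229 + 346756 = 346756 + 2*√229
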